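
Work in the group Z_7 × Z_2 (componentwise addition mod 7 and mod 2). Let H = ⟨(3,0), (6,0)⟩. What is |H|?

7

|⟨(3,0)⟩| = 7 and |⟨(6,0)⟩| = 7, so |H| is a multiple of lcm(7, 7) = 7 and divides |G| = 14.
Closing under the operation: H = {(0,0), (1,0), (2,0), (3,0), (4,0), (5,0), (6,0)}, so |H| = 7.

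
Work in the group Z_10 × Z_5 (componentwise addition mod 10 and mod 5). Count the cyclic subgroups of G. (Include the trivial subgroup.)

14

Each element a generates a cyclic subgroup ⟨a⟩; distinct elements may generate the same one (a cyclic group of order d has φ(d) generators).
Cyclic subgroups by order — order 1: 1; order 2: 1; order 5: 6; order 10: 6.
Total: 14.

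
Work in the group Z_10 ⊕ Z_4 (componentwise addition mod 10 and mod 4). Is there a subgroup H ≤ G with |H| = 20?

20 | 40. A subgroup of order 20 is {(0,0), (0,1), (0,2), (0,3), (2,0), (2,1), (2,2), (2,3), (4,0), (4,1), (4,2), (4,3), (6,0), (6,1), (6,2), (6,3), (8,0), (8,1), (8,2), (8,3)}.

Yes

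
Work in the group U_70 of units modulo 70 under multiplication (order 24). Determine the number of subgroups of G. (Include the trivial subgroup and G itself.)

16

|G| = 24, so by Lagrange every subgroup order divides 24. Divisors: 1, 2, 3, 4, 6, 8, 12, 24.
Subgroups by order — order 1: 1; order 2: 3; order 3: 1; order 4: 3; order 6: 3; order 8: 1; order 12: 3; order 24: 1.
Total: 1 + 3 + 1 + 3 + 3 + 1 + 3 + 1 = 16.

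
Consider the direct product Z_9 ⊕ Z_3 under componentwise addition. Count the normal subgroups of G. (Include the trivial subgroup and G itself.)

G is abelian, so every subgroup is normal.
G has 10 subgroups in total, hence 10 normal subgroups.

10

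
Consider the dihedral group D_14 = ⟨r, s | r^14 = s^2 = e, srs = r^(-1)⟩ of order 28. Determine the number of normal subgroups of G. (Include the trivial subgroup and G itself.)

G has 28 subgroups. Checking conjugation-invariance by order — order 1: 1/1 normal; order 2: 1/15 normal; order 4: 0/7 normal; order 7: 1/1 normal; order 14: 3/3 normal; order 28: 1/1 normal.
Total normal subgroups: 7.

7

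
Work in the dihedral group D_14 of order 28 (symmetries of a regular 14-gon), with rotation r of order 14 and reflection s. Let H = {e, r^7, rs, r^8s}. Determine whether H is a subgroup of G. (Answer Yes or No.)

|H| = 4 divides |G| = 28, consistent with Lagrange.
H contains the identity, every element's inverse is in H, and H is closed under ·: it is a subgroup.

Yes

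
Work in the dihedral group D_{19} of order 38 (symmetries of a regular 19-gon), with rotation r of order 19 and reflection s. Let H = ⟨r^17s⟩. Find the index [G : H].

19

|⟨r^17s⟩| = 2 and |G| = 38.
By Lagrange, [G : H] = |G|/|H| = 38/2 = 19.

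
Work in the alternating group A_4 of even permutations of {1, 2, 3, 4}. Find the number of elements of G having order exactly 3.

8

The elements of order 3 are: (2 3 4), (2 4 3), (1 2 3), (1 2 4), (1 3 2), (1 3 4), (1 4 2), (1 4 3).
That's 8.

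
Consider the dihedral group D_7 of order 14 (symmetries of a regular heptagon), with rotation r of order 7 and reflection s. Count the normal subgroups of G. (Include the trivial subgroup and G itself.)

G has 10 subgroups. Checking conjugation-invariance by order — order 1: 1/1 normal; order 2: 0/7 normal; order 7: 1/1 normal; order 14: 1/1 normal.
Total normal subgroups: 3.

3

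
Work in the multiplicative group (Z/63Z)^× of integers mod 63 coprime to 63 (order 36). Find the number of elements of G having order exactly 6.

24

Enumerating element orders in G gives 24 elements of order 6.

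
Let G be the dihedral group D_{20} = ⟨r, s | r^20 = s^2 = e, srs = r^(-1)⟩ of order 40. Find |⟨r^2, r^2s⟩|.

|⟨r^2⟩| = 10 and |⟨r^2s⟩| = 2, so |H| is a multiple of lcm(10, 2) = 10 and divides |G| = 40.
Closing under the operation: H = {e, r^2, r^4, r^6, r^8, r^10, r^12, r^14, r^16, r^18, s, r^2s, r^4s, r^6s, r^8s, r^10s, r^12s, r^14s, r^16s, r^18s}, so |H| = 20.

20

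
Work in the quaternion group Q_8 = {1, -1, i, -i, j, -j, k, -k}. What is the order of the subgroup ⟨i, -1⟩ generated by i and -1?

|⟨i⟩| = 4 and |⟨-1⟩| = 2, so |H| is a multiple of lcm(4, 2) = 4 and divides |G| = 8.
Closing under the operation: H = {1, -1, i, -i}, so |H| = 4.

4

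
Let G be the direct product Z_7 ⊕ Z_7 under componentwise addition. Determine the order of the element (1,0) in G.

7

The order of (1,0) in Z_7 × Z_7 is lcm(ord(1) in Z_7, ord(0) in Z_7).
ord(1) = 7 and ord(0) = 1, so |⟨(1,0)⟩| = lcm(7, 1) = 7.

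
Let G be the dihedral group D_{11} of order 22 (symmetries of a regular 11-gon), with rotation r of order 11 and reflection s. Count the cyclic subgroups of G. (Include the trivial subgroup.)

Each element a generates a cyclic subgroup ⟨a⟩; distinct elements may generate the same one (a cyclic group of order d has φ(d) generators).
Cyclic subgroups by order — order 1: 1; order 2: 11; order 11: 1.
Total: 13.

13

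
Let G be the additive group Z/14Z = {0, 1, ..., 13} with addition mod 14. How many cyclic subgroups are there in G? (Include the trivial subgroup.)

4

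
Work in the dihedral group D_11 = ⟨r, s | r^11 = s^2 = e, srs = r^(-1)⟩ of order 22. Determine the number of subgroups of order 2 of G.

|G| = 22 and 2 | 22, so subgroups of order 2 are possible by Lagrange.
The subgroups of order 2 are: {e, r^10s}; {e, r^2s}; {e, r^3s}; {e, r^4s}; … (11 in all).
So G has 11 subgroups of order 2.

11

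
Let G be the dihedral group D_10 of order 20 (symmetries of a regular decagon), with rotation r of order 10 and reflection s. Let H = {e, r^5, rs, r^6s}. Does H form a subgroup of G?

|H| = 4 divides |G| = 20, consistent with Lagrange.
H contains the identity, every element's inverse is in H, and H is closed under ·: it is a subgroup.

Yes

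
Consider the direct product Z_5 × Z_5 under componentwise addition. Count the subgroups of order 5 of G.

6

|G| = 25 and 5 | 25, so subgroups of order 5 are possible by Lagrange.
The subgroups of order 5 are: {(0,0), (0,1), (0,2), (0,3), (0,4)}; {(0,0), (1,0), (2,0), (3,0), (4,0)}; {(0,0), (1,1), (2,2), (3,3), (4,4)}; {(0,0), (1,2), (2,4), (3,1), (4,3)}; … (6 in all).
So G has 6 subgroups of order 5.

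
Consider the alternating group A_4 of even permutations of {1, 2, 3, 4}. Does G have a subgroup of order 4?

Yes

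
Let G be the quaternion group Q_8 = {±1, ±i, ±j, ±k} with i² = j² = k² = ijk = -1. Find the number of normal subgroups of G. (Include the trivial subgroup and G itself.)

6

G has 6 subgroups. Checking conjugation-invariance by order — order 1: 1/1 normal; order 2: 1/1 normal; order 4: 3/3 normal; order 8: 1/1 normal.
Total normal subgroups: 6.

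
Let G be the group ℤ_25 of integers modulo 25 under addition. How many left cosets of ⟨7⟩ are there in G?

1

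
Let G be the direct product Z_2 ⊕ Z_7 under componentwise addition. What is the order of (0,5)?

7

The order of (0,5) in Z_2 × Z_7 is lcm(ord(0) in Z_2, ord(5) in Z_7).
ord(0) = 1 and ord(5) = 7, so |⟨(0,5)⟩| = lcm(1, 7) = 7.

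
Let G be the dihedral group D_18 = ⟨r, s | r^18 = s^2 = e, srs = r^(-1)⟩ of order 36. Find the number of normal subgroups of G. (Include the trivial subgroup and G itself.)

G has 45 subgroups. Checking conjugation-invariance by order — order 1: 1/1 normal; order 2: 1/19 normal; order 3: 1/1 normal; order 4: 0/9 normal; order 6: 1/7 normal; order 9: 1/1 normal; order 12: 0/3 normal; order 18: 3/3 normal; order 36: 1/1 normal.
Total normal subgroups: 9.

9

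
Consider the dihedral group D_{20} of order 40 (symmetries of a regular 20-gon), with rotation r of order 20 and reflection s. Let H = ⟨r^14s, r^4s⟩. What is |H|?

|⟨r^14s⟩| = 2 and |⟨r^4s⟩| = 2, so |H| is a multiple of lcm(2, 2) = 2 and divides |G| = 40.
Closing under the operation: H = {e, r^10, r^4s, r^14s}, so |H| = 4.

4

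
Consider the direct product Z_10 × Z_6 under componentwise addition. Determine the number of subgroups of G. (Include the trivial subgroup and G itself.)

20

|G| = 60, so by Lagrange every subgroup order divides 60. Divisors: 1, 2, 3, 4, 5, 6, 10, 12, 15, 20, 30, 60.
Subgroups by order — order 1: 1; order 2: 3; order 3: 1; order 4: 1; order 5: 1; order 6: 3; order 10: 3; order 12: 1; order 15: 1; order 20: 1; order 30: 3; order 60: 1.
Total: 1 + 3 + 1 + 1 + 1 + 3 + 3 + 1 + 1 + 1 + 3 + 1 = 20.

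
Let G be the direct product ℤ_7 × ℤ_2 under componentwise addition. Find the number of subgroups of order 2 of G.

|G| = 14 and 2 | 14, so subgroups of order 2 are possible by Lagrange.
The subgroups of order 2 are: {(0,0), (0,1)}.
So G has 1 subgroup of order 2.

1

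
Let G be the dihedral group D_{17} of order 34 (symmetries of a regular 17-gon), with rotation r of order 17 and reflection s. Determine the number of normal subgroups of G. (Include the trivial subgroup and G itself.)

3

G has 20 subgroups. Checking conjugation-invariance by order — order 1: 1/1 normal; order 2: 0/17 normal; order 17: 1/1 normal; order 34: 1/1 normal.
Total normal subgroups: 3.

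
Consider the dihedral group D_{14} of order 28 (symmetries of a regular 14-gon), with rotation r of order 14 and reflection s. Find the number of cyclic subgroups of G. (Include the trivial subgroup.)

A cyclic subgroup of order d is generated by each of its φ(d) elements of order d, so the cyclic subgroups of order d number (#elements of order d)/φ(d).
Cyclic subgroups by order — order 1: 1; order 2: 15; order 7: 1; order 14: 1.
Total: 18.

18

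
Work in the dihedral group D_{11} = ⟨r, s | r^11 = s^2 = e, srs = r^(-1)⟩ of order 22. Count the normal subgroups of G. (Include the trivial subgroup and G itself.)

3

G has 14 subgroups. Checking conjugation-invariance by order — order 1: 1/1 normal; order 2: 0/11 normal; order 11: 1/1 normal; order 22: 1/1 normal.
Total normal subgroups: 3.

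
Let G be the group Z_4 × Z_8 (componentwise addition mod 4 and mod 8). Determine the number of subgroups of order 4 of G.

7

|G| = 32 and 4 | 32, so subgroups of order 4 are possible by Lagrange.
The subgroups of order 4 are: {(0,0), (0,2), (0,4), (0,6)}; {(0,0), (0,4), (2,0), (2,4)}; {(0,0), (0,4), (2,2), (2,6)}; {(0,0), (1,0), (2,0), (3,0)}; … (7 in all).
So G has 7 subgroups of order 4.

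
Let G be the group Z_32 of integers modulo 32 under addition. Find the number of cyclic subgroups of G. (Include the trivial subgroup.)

6

A cyclic subgroup of order d is generated by each of its φ(d) elements of order d, so the cyclic subgroups of order d number (#elements of order d)/φ(d).
Cyclic subgroups by order — order 1: 1; order 2: 1; order 4: 1; order 8: 1; order 16: 1; order 32: 1.
Total: 6.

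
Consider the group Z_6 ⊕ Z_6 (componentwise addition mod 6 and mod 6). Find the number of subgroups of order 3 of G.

4

|G| = 36 and 3 | 36, so subgroups of order 3 are possible by Lagrange.
The subgroups of order 3 are: {(0,0), (0,2), (0,4)}; {(0,0), (2,0), (4,0)}; {(0,0), (2,2), (4,4)}; {(0,0), (2,4), (4,2)}.
So G has 4 subgroups of order 3.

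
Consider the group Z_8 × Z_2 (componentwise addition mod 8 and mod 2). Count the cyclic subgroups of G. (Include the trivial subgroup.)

8

A cyclic subgroup of order d is generated by each of its φ(d) elements of order d, so the cyclic subgroups of order d number (#elements of order d)/φ(d).
Cyclic subgroups by order — order 1: 1; order 2: 3; order 4: 2; order 8: 2.
Total: 8.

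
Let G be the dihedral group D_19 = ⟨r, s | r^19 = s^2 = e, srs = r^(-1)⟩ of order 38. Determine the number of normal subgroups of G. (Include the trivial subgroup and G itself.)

G has 22 subgroups. Checking conjugation-invariance by order — order 1: 1/1 normal; order 2: 0/19 normal; order 19: 1/1 normal; order 38: 1/1 normal.
Total normal subgroups: 3.

3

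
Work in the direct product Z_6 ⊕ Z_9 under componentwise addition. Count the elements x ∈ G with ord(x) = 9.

An element (a,b) has order lcm(ord(a), ord(b)); count pairs with lcm equal to 9.
Enumerating gives 18 such elements.

18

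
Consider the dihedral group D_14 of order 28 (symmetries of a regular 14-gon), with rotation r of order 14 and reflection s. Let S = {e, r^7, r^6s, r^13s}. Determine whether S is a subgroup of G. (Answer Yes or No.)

Yes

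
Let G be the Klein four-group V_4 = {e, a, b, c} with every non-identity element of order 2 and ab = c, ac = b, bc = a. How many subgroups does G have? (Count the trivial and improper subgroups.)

5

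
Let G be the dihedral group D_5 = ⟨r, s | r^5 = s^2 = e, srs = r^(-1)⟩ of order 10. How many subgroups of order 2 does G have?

5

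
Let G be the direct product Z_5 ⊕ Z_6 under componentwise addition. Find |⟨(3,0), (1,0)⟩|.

5

|⟨(3,0)⟩| = 5 and |⟨(1,0)⟩| = 5, so |H| is a multiple of lcm(5, 5) = 5 and divides |G| = 30.
Closing under the operation: H = {(0,0), (1,0), (2,0), (3,0), (4,0)}, so |H| = 5.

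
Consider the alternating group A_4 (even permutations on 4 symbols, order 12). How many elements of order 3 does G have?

8

The elements of order 3 are: (2 3 4), (2 4 3), (1 2 3), (1 2 4), (1 3 2), (1 3 4), (1 4 2), (1 4 3).
That's 8.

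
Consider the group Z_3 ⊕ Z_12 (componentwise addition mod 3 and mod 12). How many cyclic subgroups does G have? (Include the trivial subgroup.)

Group the elements of G by the cyclic subgroup they generate; each cyclic subgroup of order d accounts for φ(d) elements.
Cyclic subgroups by order — order 1: 1; order 2: 1; order 3: 4; order 4: 1; order 6: 4; order 12: 4.
Total: 15.

15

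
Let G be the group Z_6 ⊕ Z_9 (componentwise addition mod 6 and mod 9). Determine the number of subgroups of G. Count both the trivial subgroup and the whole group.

|G| = 54, so by Lagrange every subgroup order divides 54. Divisors: 1, 2, 3, 6, 9, 18, 27, 54.
Subgroups by order — order 1: 1; order 2: 1; order 3: 4; order 6: 4; order 9: 4; order 18: 4; order 27: 1; order 54: 1.
Total: 1 + 1 + 4 + 4 + 4 + 4 + 1 + 1 = 20.

20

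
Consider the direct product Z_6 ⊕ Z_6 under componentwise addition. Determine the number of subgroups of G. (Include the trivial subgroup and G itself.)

30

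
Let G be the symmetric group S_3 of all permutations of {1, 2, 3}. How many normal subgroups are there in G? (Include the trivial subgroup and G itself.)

G has 6 subgroups. Checking conjugation-invariance by order — order 1: 1/1 normal; order 2: 0/3 normal; order 3: 1/1 normal; order 6: 1/1 normal.
Total normal subgroups: 3.

3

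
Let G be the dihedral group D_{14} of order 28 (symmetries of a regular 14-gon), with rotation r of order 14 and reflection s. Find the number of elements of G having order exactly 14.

The elements of order 14 are: r, r^3, r^5, r^9, r^11, r^13.
That's 6.

6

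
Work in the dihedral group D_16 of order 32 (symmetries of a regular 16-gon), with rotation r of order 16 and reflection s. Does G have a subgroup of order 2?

Yes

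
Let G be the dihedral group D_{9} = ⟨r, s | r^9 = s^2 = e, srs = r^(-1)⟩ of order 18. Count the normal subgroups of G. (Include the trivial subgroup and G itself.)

4

G has 16 subgroups. Checking conjugation-invariance by order — order 1: 1/1 normal; order 2: 0/9 normal; order 3: 1/1 normal; order 6: 0/3 normal; order 9: 1/1 normal; order 18: 1/1 normal.
Total normal subgroups: 4.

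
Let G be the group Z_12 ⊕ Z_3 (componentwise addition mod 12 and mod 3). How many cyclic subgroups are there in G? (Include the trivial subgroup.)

15

A cyclic subgroup of order d is generated by each of its φ(d) elements of order d, so the cyclic subgroups of order d number (#elements of order d)/φ(d).
Cyclic subgroups by order — order 1: 1; order 2: 1; order 3: 4; order 4: 1; order 6: 4; order 12: 4.
Total: 15.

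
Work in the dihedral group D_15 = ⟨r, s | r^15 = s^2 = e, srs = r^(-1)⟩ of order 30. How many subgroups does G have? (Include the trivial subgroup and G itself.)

28

|G| = 30, so by Lagrange every subgroup order divides 30. Divisors: 1, 2, 3, 5, 6, 10, 15, 30.
Subgroups by order — order 1: 1; order 2: 15; order 3: 1; order 5: 1; order 6: 5; order 10: 3; order 15: 1; order 30: 1.
Total: 1 + 15 + 1 + 1 + 5 + 3 + 1 + 1 = 28.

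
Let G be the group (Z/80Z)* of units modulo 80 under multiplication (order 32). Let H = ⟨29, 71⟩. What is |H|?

|⟨29⟩| = 4 and |⟨71⟩| = 2, so |H| is a multiple of lcm(4, 2) = 4 and divides |G| = 32.
Closing under the operation: H = {1, 19, 29, 31, 41, 59, 69, 71}, so |H| = 8.

8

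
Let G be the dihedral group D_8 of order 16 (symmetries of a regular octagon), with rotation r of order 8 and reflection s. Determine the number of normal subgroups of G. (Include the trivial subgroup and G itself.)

G has 19 subgroups. Checking conjugation-invariance by order — order 1: 1/1 normal; order 2: 1/9 normal; order 4: 1/5 normal; order 8: 3/3 normal; order 16: 1/1 normal.
Total normal subgroups: 7.

7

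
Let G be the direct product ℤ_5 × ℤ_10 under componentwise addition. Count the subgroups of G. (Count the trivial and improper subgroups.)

|G| = 50, so by Lagrange every subgroup order divides 50. Divisors: 1, 2, 5, 10, 25, 50.
Subgroups by order — order 1: 1; order 2: 1; order 5: 6; order 10: 6; order 25: 1; order 50: 1.
Total: 1 + 1 + 6 + 6 + 1 + 1 = 16.

16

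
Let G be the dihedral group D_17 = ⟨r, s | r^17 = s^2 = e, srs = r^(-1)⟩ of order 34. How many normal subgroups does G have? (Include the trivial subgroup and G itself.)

3

G has 20 subgroups. Checking conjugation-invariance by order — order 1: 1/1 normal; order 2: 0/17 normal; order 17: 1/1 normal; order 34: 1/1 normal.
Total normal subgroups: 3.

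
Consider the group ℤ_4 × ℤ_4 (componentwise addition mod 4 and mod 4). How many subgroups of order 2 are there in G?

|G| = 16 and 2 | 16, so subgroups of order 2 are possible by Lagrange.
The subgroups of order 2 are: {(0,0), (0,2)}; {(0,0), (2,0)}; {(0,0), (2,2)}.
So G has 3 subgroups of order 2.

3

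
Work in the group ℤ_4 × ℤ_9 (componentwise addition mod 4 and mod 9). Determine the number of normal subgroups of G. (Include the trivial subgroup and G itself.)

9

G is abelian, so every subgroup is normal.
G has 9 subgroups in total, hence 9 normal subgroups.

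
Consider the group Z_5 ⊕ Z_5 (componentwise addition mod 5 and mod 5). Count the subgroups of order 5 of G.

6

|G| = 25 and 5 | 25, so subgroups of order 5 are possible by Lagrange.
The subgroups of order 5 are: {(0,0), (0,1), (0,2), (0,3), (0,4)}; {(0,0), (1,0), (2,0), (3,0), (4,0)}; {(0,0), (1,1), (2,2), (3,3), (4,4)}; {(0,0), (1,2), (2,4), (3,1), (4,3)}; … (6 in all).
So G has 6 subgroups of order 5.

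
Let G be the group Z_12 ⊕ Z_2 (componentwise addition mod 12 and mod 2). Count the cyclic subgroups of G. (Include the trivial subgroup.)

A cyclic subgroup of order d is generated by each of its φ(d) elements of order d, so the cyclic subgroups of order d number (#elements of order d)/φ(d).
Cyclic subgroups by order — order 1: 1; order 2: 3; order 3: 1; order 4: 2; order 6: 3; order 12: 2.
Total: 12.

12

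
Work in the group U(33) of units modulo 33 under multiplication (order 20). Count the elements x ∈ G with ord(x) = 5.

4

The elements of order 5 are: 4, 16, 25, 31.
That's 4.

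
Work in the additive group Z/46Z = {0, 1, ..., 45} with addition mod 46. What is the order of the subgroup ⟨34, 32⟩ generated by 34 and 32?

23

|⟨34⟩| = 23 and |⟨32⟩| = 23, so |H| is a multiple of lcm(23, 23) = 23 and divides |G| = 46.
Closing under the operation: H = {0, 2, 4, 6, 8, 10, 12, 14, 16, 18, 20, 22, 24, 26, 28, 30, 32, 34, 36, 38, 40, 42, 44}, so |H| = 23.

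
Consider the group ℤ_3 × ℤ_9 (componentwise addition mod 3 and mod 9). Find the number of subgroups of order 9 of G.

4

|G| = 27 and 9 | 27, so subgroups of order 9 are possible by Lagrange.
The subgroups of order 9 are: {(0,0), (0,1), (0,2), (0,3), (0,4), (0,5), (0,6), (0,7), (0,8)}; {(0,0), (0,3), (0,6), (1,0), (1,3), (1,6), (2,0), (2,3), (2,6)}; {(0,0), (0,3), (0,6), (1,1), (1,4), (1,7), (2,2), (2,5), (2,8)}; {(0,0), (0,3), (0,6), (1,2), (1,5), (1,8), (2,1), (2,4), (2,7)}.
So G has 4 subgroups of order 9.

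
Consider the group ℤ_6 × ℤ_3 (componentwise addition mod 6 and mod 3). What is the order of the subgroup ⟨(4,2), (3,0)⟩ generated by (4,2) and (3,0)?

|⟨(4,2)⟩| = 3 and |⟨(3,0)⟩| = 2, so |H| is a multiple of lcm(3, 2) = 6 and divides |G| = 18.
Closing under the operation: H = {(0,0), (1,2), (2,1), (3,0), (4,2), (5,1)}, so |H| = 6.

6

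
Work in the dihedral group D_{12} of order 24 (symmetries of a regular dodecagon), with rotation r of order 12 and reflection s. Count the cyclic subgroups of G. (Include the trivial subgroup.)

Group the elements of G by the cyclic subgroup they generate; each cyclic subgroup of order d accounts for φ(d) elements.
Cyclic subgroups by order — order 1: 1; order 2: 13; order 3: 1; order 4: 1; order 6: 1; order 12: 1.
Total: 18.

18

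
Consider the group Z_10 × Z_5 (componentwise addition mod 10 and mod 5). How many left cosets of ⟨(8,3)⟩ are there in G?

|⟨(8,3)⟩| = 5 and |G| = 50.
By Lagrange, [G : H] = |G|/|H| = 50/5 = 10.

10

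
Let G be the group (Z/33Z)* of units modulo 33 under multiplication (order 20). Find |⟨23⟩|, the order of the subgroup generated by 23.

2

Compute successive powers of 23 mod 33: 23, 1; 23^2 ≡ 1 (mod 33).
So |⟨23⟩| = 2.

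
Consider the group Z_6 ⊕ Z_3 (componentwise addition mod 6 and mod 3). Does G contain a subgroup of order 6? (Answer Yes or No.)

6 | 18. A subgroup of order 6 is {(0,0), (0,1), (0,2), (3,0), (3,1), (3,2)}.

Yes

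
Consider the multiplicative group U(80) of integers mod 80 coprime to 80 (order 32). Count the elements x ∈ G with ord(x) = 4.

24

Enumerating element orders in G gives 24 elements of order 4.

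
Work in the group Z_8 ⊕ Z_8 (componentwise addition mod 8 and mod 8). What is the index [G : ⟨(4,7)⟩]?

|⟨(4,7)⟩| = 8 and |G| = 64.
By Lagrange, [G : H] = |G|/|H| = 64/8 = 8.

8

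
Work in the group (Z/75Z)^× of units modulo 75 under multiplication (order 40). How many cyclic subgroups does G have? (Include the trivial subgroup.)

A cyclic subgroup of order d is generated by each of its φ(d) elements of order d, so the cyclic subgroups of order d number (#elements of order d)/φ(d).
Cyclic subgroups by order — order 1: 1; order 2: 3; order 4: 2; order 5: 1; order 10: 3; order 20: 2.
Total: 12.

12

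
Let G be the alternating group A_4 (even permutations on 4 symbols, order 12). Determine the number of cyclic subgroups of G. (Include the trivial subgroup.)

A cyclic subgroup of order d is generated by each of its φ(d) elements of order d, so the cyclic subgroups of order d number (#elements of order d)/φ(d).
Cyclic subgroups by order — order 1: 1; order 2: 3; order 3: 4.
Total: 8.

8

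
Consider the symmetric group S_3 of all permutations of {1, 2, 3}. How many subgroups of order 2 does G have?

3

|G| = 6 and 2 | 6, so subgroups of order 2 are possible by Lagrange.
The subgroups of order 2 are: {e, (1 2)}; {e, (1 3)}; {e, (2 3)}.
So G has 3 subgroups of order 2.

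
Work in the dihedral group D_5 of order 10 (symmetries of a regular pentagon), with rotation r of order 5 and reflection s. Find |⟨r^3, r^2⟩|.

|⟨r^3⟩| = 5 and |⟨r^2⟩| = 5, so |H| is a multiple of lcm(5, 5) = 5 and divides |G| = 10.
Closing under the operation: H = {e, r, r^2, r^3, r^4}, so |H| = 5.

5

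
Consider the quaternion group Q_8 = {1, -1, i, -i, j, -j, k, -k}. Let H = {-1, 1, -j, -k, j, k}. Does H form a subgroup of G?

No

|H| = 6 does not divide |G| = 8, so by Lagrange H is not a subgroup.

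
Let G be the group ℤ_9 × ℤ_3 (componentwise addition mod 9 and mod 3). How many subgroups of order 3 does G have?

4

|G| = 27 and 3 | 27, so subgroups of order 3 are possible by Lagrange.
The subgroups of order 3 are: {(0,0), (0,1), (0,2)}; {(0,0), (3,0), (6,0)}; {(0,0), (3,1), (6,2)}; {(0,0), (3,2), (6,1)}.
So G has 4 subgroups of order 3.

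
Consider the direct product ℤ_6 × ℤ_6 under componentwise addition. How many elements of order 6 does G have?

An element (a,b) has order lcm(ord(a), ord(b)); count pairs with lcm equal to 6.
Enumerating gives 24 such elements.

24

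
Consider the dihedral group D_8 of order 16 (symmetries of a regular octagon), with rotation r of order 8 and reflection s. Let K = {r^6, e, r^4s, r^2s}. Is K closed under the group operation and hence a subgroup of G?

r^6 ∈ K but its inverse r^2 ∉ K, so K is not a subgroup.

No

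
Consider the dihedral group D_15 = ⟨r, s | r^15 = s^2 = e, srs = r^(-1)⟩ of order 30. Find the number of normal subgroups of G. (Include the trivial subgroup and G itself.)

5

G has 28 subgroups. Checking conjugation-invariance by order — order 1: 1/1 normal; order 2: 0/15 normal; order 3: 1/1 normal; order 5: 1/1 normal; order 6: 0/5 normal; order 10: 0/3 normal; order 15: 1/1 normal; order 30: 1/1 normal.
Total normal subgroups: 5.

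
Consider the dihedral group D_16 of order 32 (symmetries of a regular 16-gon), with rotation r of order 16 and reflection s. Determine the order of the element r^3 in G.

Computing powers of r^3: the smallest k with (r^3)^k = e is k = 16.

16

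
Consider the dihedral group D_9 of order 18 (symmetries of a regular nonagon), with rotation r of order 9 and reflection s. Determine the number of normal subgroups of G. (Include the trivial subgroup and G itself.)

4

G has 16 subgroups. Checking conjugation-invariance by order — order 1: 1/1 normal; order 2: 0/9 normal; order 3: 1/1 normal; order 6: 0/3 normal; order 9: 1/1 normal; order 18: 1/1 normal.
Total normal subgroups: 4.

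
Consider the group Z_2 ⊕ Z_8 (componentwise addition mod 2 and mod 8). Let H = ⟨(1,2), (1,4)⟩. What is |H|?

8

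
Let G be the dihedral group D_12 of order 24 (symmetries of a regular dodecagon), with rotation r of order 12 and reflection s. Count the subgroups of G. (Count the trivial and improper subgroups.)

|G| = 24, so by Lagrange every subgroup order divides 24. Divisors: 1, 2, 3, 4, 6, 8, 12, 24.
Subgroups by order — order 1: 1; order 2: 13; order 3: 1; order 4: 7; order 6: 5; order 8: 3; order 12: 3; order 24: 1.
Total: 1 + 13 + 1 + 7 + 5 + 3 + 3 + 1 = 34.

34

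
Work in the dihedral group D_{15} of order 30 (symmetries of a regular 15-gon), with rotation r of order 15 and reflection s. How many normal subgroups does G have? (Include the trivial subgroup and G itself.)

G has 28 subgroups. Checking conjugation-invariance by order — order 1: 1/1 normal; order 2: 0/15 normal; order 3: 1/1 normal; order 5: 1/1 normal; order 6: 0/5 normal; order 10: 0/3 normal; order 15: 1/1 normal; order 30: 1/1 normal.
Total normal subgroups: 5.

5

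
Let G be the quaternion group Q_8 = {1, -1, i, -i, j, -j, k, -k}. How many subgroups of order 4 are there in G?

3

|G| = 8 and 4 | 8, so subgroups of order 4 are possible by Lagrange.
The subgroups of order 4 are: {1, -1, i, -i}; {1, -1, j, -j}; {1, -1, k, -k}.
So G has 3 subgroups of order 4.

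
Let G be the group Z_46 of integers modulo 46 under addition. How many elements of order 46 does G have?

In a cyclic group of order 46, the number of elements of order d (for d | 46) is φ(d).
φ(46) = 22.

22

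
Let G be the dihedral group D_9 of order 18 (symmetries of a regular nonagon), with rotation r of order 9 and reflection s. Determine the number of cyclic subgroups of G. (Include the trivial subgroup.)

12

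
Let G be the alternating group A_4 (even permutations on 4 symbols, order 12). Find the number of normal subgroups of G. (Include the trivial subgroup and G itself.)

G has 10 subgroups. Checking conjugation-invariance by order — order 1: 1/1 normal; order 2: 0/3 normal; order 3: 0/4 normal; order 4: 1/1 normal; order 12: 1/1 normal.
Total normal subgroups: 3.

3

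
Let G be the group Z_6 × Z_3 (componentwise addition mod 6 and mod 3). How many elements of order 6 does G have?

8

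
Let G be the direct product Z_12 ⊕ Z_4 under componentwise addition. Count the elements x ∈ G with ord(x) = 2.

3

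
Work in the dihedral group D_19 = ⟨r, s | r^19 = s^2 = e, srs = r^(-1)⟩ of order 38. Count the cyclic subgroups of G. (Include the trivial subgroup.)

21

Each element a generates a cyclic subgroup ⟨a⟩; distinct elements may generate the same one (a cyclic group of order d has φ(d) generators).
Cyclic subgroups by order — order 1: 1; order 2: 19; order 19: 1.
Total: 21.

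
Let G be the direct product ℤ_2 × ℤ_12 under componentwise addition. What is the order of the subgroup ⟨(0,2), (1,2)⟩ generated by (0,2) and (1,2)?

12

|⟨(0,2)⟩| = 6 and |⟨(1,2)⟩| = 6, so |H| is a multiple of lcm(6, 6) = 6 and divides |G| = 24.
Closing under the operation: H = {(0,0), (0,2), (0,4), (0,6), (0,8), (0,10), (1,0), (1,2), (1,4), (1,6), (1,8), (1,10)}, so |H| = 12.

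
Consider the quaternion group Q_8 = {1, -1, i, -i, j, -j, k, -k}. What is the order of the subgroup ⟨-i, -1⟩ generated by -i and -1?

|⟨-i⟩| = 4 and |⟨-1⟩| = 2, so |H| is a multiple of lcm(4, 2) = 4 and divides |G| = 8.
Closing under the operation: H = {1, -1, i, -i}, so |H| = 4.

4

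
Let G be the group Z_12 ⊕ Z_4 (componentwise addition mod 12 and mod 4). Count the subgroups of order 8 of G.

|G| = 48 and 8 | 48, so subgroups of order 8 are possible by Lagrange.
The subgroups of order 8 are: {(0,0), (0,1), (0,2), (0,3), (6,0), (6,1), (6,2), (6,3)}; {(0,0), (0,2), (3,0), (3,2), (6,0), (6,2), (9,0), (9,2)}; {(0,0), (0,2), (3,1), (3,3), (6,0), (6,2), (9,1), (9,3)}.
So G has 3 subgroups of order 8.

3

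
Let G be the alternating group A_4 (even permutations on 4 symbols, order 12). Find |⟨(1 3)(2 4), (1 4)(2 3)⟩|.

4

|⟨(1 3)(2 4)⟩| = 2 and |⟨(1 4)(2 3)⟩| = 2, so |H| is a multiple of lcm(2, 2) = 2 and divides |G| = 12.
Closing under the operation: H = {e, (1 2)(3 4), (1 3)(2 4), (1 4)(2 3)}, so |H| = 4.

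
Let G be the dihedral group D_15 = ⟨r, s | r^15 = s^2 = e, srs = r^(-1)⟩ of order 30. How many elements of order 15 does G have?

The elements of order 15 are: r, r^2, r^4, r^7, r^8, r^11, r^13, r^14.
That's 8.

8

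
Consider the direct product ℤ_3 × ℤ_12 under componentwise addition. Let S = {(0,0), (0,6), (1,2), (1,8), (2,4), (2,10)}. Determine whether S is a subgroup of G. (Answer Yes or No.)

|S| = 6 divides |G| = 36, consistent with Lagrange.
S contains the identity, every element's inverse is in S, and S is closed under +: it is a subgroup.
In fact S = ⟨(1,2)⟩.

Yes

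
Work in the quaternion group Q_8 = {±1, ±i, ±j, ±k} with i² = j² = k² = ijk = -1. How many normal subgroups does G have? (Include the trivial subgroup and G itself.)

G has 6 subgroups. Checking conjugation-invariance by order — order 1: 1/1 normal; order 2: 1/1 normal; order 4: 3/3 normal; order 8: 1/1 normal.
Total normal subgroups: 6.

6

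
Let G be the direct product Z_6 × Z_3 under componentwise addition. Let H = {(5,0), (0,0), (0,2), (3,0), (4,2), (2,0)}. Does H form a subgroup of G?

(0,2) ∈ H but its inverse (0,1) ∉ H, so H is not a subgroup.

No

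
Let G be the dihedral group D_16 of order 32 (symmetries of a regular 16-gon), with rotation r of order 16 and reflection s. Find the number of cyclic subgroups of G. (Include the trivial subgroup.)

Each element a generates a cyclic subgroup ⟨a⟩; distinct elements may generate the same one (a cyclic group of order d has φ(d) generators).
Cyclic subgroups by order — order 1: 1; order 2: 17; order 4: 1; order 8: 1; order 16: 1.
Total: 21.

21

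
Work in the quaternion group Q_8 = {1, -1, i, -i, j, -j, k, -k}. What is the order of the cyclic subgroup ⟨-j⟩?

4

Computing powers of -j: the smallest k with (-j)^k = e is k = 4.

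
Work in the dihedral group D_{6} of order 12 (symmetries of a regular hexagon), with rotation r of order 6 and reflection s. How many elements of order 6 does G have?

The elements of order 6 are: r, r^5.
That's 2.

2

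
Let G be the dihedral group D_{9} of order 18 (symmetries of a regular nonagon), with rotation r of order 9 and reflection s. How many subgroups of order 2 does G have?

9

|G| = 18 and 2 | 18, so subgroups of order 2 are possible by Lagrange.
The subgroups of order 2 are: {e, r^2s}; {e, r^3s}; {e, r^4s}; {e, r^5s}; … (9 in all).
So G has 9 subgroups of order 2.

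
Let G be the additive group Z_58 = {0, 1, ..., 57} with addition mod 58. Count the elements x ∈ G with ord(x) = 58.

28

In a cyclic group of order 58, the number of elements of order d (for d | 58) is φ(d).
φ(58) = 28.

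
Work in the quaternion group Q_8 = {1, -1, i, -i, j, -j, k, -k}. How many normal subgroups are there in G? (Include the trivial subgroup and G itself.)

G has 6 subgroups. Checking conjugation-invariance by order — order 1: 1/1 normal; order 2: 1/1 normal; order 4: 3/3 normal; order 8: 1/1 normal.
Total normal subgroups: 6.

6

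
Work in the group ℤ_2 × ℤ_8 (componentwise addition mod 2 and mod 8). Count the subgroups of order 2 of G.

|G| = 16 and 2 | 16, so subgroups of order 2 are possible by Lagrange.
The subgroups of order 2 are: {(0,0), (0,4)}; {(0,0), (1,0)}; {(0,0), (1,4)}.
So G has 3 subgroups of order 2.

3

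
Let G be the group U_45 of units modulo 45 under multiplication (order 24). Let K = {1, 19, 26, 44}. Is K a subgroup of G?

Yes

|K| = 4 divides |G| = 24, consistent with Lagrange.
K contains the identity, every element's inverse is in K, and K is closed under ·: it is a subgroup.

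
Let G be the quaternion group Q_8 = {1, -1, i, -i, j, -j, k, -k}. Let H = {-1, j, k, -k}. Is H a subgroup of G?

The identity 1 ∉ H, so H is not a subgroup.

No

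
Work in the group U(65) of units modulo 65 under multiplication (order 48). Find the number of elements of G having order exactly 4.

Enumerating element orders in G gives 12 elements of order 4.

12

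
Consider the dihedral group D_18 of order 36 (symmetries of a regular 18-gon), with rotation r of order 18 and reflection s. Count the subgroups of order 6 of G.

|G| = 36 and 6 | 36, so subgroups of order 6 are possible by Lagrange.
The subgroups of order 6 are: {e, r^6, r^12, r^4s, r^10s, r^16s}; {e, r^6, r^12, r^5s, r^11s, r^17s}; {e, r^6, r^12, s, r^6s, r^12s}; {e, r^6, r^12, rs, r^7s, r^13s}; … (7 in all).
So G has 7 subgroups of order 6.

7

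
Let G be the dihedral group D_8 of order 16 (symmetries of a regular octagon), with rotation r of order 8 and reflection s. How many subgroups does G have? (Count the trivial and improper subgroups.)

19

|G| = 16, so by Lagrange every subgroup order divides 16. Divisors: 1, 2, 4, 8, 16.
Subgroups by order — order 1: 1; order 2: 9; order 4: 5; order 8: 3; order 16: 1.
Total: 1 + 9 + 5 + 3 + 1 = 19.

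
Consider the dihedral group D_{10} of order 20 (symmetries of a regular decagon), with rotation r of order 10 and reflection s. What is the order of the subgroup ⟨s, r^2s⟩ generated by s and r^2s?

10

|⟨s⟩| = 2 and |⟨r^2s⟩| = 2, so |H| is a multiple of lcm(2, 2) = 2 and divides |G| = 20.
Closing under the operation: H = {e, r^2, r^4, r^6, r^8, s, r^2s, r^4s, r^6s, r^8s}, so |H| = 10.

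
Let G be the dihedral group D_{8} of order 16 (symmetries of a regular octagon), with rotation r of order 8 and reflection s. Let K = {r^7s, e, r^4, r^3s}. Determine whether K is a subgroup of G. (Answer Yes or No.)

|K| = 4 divides |G| = 16, consistent with Lagrange.
K contains the identity, every element's inverse is in K, and K is closed under ·: it is a subgroup.

Yes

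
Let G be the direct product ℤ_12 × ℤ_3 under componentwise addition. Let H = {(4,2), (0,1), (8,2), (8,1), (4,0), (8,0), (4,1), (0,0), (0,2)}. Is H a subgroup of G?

|H| = 9 divides |G| = 36, consistent with Lagrange.
H contains the identity, every element's inverse is in H, and H is closed under +: it is a subgroup.

Yes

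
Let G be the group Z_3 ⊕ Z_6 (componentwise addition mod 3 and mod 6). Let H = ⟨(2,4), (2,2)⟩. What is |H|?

9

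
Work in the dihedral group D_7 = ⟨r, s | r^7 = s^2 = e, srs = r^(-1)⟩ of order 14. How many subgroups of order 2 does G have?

|G| = 14 and 2 | 14, so subgroups of order 2 are possible by Lagrange.
The subgroups of order 2 are: {e, r^2s}; {e, r^3s}; {e, r^4s}; {e, r^5s}; … (7 in all).
So G has 7 subgroups of order 2.

7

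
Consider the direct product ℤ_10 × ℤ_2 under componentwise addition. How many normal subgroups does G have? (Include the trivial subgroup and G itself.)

G is abelian, so every subgroup is normal.
G has 10 subgroups in total, hence 10 normal subgroups.

10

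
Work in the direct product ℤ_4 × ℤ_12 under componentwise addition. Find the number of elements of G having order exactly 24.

0

An element (a,b) has order lcm(ord(a), ord(b)); count pairs with lcm equal to 24.
Enumerating gives 0 such elements.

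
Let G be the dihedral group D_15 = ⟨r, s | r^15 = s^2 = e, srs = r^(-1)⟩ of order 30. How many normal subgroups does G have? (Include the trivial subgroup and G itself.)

G has 28 subgroups. Checking conjugation-invariance by order — order 1: 1/1 normal; order 2: 0/15 normal; order 3: 1/1 normal; order 5: 1/1 normal; order 6: 0/5 normal; order 10: 0/3 normal; order 15: 1/1 normal; order 30: 1/1 normal.
Total normal subgroups: 5.

5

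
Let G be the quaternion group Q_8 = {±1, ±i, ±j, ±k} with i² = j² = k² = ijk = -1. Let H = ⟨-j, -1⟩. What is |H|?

4

|⟨-j⟩| = 4 and |⟨-1⟩| = 2, so |H| is a multiple of lcm(4, 2) = 4 and divides |G| = 8.
Closing under the operation: H = {1, -1, j, -j}, so |H| = 4.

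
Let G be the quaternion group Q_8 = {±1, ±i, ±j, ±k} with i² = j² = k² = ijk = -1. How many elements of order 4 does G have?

6

The elements of order 4 are: i, -i, j, -j, k, -k.
That's 6.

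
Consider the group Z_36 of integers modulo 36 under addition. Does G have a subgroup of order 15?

15 does not divide |G| = 36, so by Lagrange no subgroup of order 15 exists.

No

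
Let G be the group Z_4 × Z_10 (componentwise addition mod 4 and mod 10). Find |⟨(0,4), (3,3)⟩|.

20

|⟨(0,4)⟩| = 5 and |⟨(3,3)⟩| = 20, so |H| is a multiple of lcm(5, 20) = 20 and divides |G| = 40.
Closing under the operation: H = {(0,0), (0,2), (0,4), (0,6), (0,8), (1,1), (1,3), (1,5), (1,7), (1,9), (2,0), (2,2), (2,4), (2,6), (2,8), (3,1), (3,3), (3,5), (3,7), (3,9)}, so |H| = 20.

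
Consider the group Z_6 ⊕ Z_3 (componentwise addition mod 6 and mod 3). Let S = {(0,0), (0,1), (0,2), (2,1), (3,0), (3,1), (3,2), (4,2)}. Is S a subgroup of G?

|S| = 8 does not divide |G| = 18, so by Lagrange S is not a subgroup.

No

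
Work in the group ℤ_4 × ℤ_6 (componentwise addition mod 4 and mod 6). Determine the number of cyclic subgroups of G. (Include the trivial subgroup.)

12

Each element a generates a cyclic subgroup ⟨a⟩; distinct elements may generate the same one (a cyclic group of order d has φ(d) generators).
Cyclic subgroups by order — order 1: 1; order 2: 3; order 3: 1; order 4: 2; order 6: 3; order 12: 2.
Total: 12.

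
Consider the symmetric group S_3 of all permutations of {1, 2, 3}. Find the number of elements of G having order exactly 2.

3

The elements of order 2 are: (2 3), (1 2), (1 3).
That's 3.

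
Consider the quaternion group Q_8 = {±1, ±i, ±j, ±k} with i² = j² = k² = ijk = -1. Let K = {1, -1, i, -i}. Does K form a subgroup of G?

Yes

|K| = 4 divides |G| = 8, consistent with Lagrange.
K contains the identity, every element's inverse is in K, and K is closed under ·: it is a subgroup.
In fact K = ⟨-i⟩.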